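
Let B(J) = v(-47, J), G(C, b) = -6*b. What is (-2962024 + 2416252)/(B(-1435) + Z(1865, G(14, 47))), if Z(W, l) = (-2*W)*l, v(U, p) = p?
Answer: -545772/1050425 ≈ -0.51957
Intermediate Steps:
B(J) = J
Z(W, l) = -2*W*l
(-2962024 + 2416252)/(B(-1435) + Z(1865, G(14, 47))) = (-2962024 + 2416252)/(-1435 - 2*1865*(-6*47)) = -545772/(-1435 - 2*1865*(-282)) = -545772/(-1435 + 1051860) = -545772/1050425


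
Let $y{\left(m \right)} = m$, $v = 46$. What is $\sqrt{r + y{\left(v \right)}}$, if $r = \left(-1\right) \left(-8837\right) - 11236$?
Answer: $i \sqrt{2353} \approx 48.508 i$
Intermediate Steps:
$r = -2399$ ($r = 8837 - 11236 = -2399$)
$\sqrt{r + y{\left(v \right)}} = \sqrt{-2399 + 46} = \sqrt{-2353} = i \sqrt{2353}$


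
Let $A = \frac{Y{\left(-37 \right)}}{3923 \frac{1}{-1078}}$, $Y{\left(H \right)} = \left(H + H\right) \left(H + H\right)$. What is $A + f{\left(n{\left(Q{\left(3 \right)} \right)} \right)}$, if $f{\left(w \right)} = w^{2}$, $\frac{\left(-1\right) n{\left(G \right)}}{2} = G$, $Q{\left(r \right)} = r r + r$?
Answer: $- \frac{3643480}{3923} \approx -928.75$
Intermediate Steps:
$Y{\left(H \right)} = 4 H^{2}$ ($Y{\left(H \right)} = 2 H 2 H = 4 H^{2}$)
$Q{\left(r \right)} = r + r^{2}$ ($Q{\left(r \right)} = r^{2} + r = r + r^{2}$)
$n{\left(G \right)} = - 2 G$
$A = - \frac{5903128}{3923}$ ($A = \frac{4 \left(-37\right)^{2}}{3923 \frac{1}{-1078}} = \frac{4 \cdot 1369}{3923 \left(- \frac{1}{1078}\right)} = \frac{5476}{- \frac{3923}{1078}} = 5476 \left(- \frac{1078}{3923}\right) = - \frac{5903128}{3923} \approx -1504.7$)
$A + f{\left(n{\left(Q{\left(3 \right)} \right)} \right)} = - \frac{5903128}{3923} + \left(- 2 \cdot 3 \left(1 + 3\right)\right)^{2} = - \frac{5903128}{3923} + \left(- 2 \cdot 3 \cdot 4\right)^{2} = - \frac{5903128}{3923} + \left(\left(-2\right) 12\right)^{2} = - \frac{5903128}{3923} + \left(-24\right)^{2} = - \frac{5903128}{3923} + 576 = - \frac{3643480}{3923}$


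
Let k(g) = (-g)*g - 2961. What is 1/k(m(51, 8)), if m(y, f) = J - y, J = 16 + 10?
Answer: -1/3586 ≈ -0.00027886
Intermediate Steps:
J = 26
m(y, f) = 26 - y
k(g) = -2961 - g² (k(g) = -g² - 2961 = -2961 - g²)
1/k(m(51, 8)) = 1/(-2961 - (26 - 1*51)²) = 1/(-2961 - (26 - 51)²) = 1/(-2961 - 1*(-25)²) = 1/(-2961 - 1*625) = 1/(-2961 - 625) = 1/(-3586) = -1/3586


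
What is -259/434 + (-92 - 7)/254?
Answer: -3884/3937 ≈ -0.98654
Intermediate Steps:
-259/434 + (-92 - 7)/254 = -259*1/434 - 99*1/254 = -37/62 - 99/254 = -3884/3937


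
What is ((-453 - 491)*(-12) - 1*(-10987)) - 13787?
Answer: 8528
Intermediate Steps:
((-453 - 491)*(-12) - 1*(-10987)) - 13787 = (-944*(-12) + 10987) - 13787 = (11328 + 10987) - 13787 = 22315 - 13787 = 8528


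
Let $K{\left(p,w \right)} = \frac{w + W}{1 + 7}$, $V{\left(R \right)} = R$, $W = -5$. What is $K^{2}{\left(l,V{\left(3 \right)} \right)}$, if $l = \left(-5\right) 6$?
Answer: $\frac{1}{16} \approx 0.0625$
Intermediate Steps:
$l = -30$
$K{\left(p,w \right)} = - \frac{5}{8} + \frac{w}{8}$ ($K{\left(p,w \right)} = \frac{w - 5}{1 + 7} = \frac{-5 + w}{8} = \left(-5 + w\right) \frac{1}{8} = - \frac{5}{8} + \frac{w}{8}$)
$K^{2}{\left(l,V{\left(3 \right)} \right)} = \left(- \frac{5}{8} + \frac{1}{8} \cdot 3\right)^{2} = \left(- \frac{5}{8} + \frac{3}{8}\right)^{2} = \left(- \frac{1}{4}\right)^{2} = \frac{1}{16}$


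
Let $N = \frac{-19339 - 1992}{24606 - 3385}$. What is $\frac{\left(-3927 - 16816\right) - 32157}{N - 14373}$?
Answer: $\frac{280647725}{76257691} \approx 3.6803$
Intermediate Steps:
$N = - \frac{21331}{21221} \approx -1.0052$
$\frac{\left(-3927 - 16816\right) - 32157}{N - 14373} = \frac{\left(-3927 - 16816\right) - 32157}{- \frac{21331}{21221} - 14373} = \frac{-20743 - 32157}{- \frac{305030764}{21221}} = \left(-52900\right) \left(- \frac{21221}{305030764}\right) = \frac{280647725}{76257691}$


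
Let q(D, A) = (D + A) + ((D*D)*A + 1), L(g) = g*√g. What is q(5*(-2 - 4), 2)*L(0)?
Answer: 0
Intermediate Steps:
L(g) = g^(3/2)
q(D, A) = 1 + A + D + A*D² (q(D, A) = (A + D) + (D²*A + 1) = (A + D) + (A*D² + 1) = (A + D) + (1 + A*D²) = 1 + A + D + A*D²)
q(5*(-2 - 4), 2)*L(0) = (1 + 2 + 5*(-2 - 4) + 2*(5*(-2 - 4))²)*0^(3/2) = (1 + 2 + 5*(-6) + 2*(5*(-6))²)*0 = (1 + 2 - 30 + 2*(-30)²)*0 = (1 + 2 - 30 + 2*900)*0 = (1 + 2 - 30 + 1800)*0 = 1773*0 = 0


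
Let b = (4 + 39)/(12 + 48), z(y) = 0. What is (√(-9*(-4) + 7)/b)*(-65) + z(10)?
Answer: -3900*√43/43 ≈ -594.74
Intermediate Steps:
b = 43/60 ≈ 0.71667
(√(-9*(-4) + 7)/b)*(-65) + z(10) = (√(-9*(-4) + 7)/(43/60))*(-65) + 0 = (√(36 + 7)*(60/43))*(-65) + 0 = (√43*(60/43))*(-65) + 0 = (60*√43/43)*(-65) + 0 = -3900*√43/43 + 0 = -3900*√43/43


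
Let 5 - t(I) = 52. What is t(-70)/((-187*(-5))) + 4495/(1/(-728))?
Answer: -3059656647/935 ≈ -3.2724e+6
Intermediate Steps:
t(I) = -47 (t(I) = 5 - 1*52 = 5 - 52 = -47)
t(-70)/((-187*(-5))) + 4495/(1/(-728)) = -47/((-187*(-5))) + 4495/(1/(-728)) = -47/935 + 4495/(-1/728) = -47*1/935 + 4495*(-728) = -47/935 - 3272360 = -3059656647/935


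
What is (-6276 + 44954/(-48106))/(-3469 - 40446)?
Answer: 30195821/211257499 ≈ 0.14293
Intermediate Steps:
(-6276 + 44954/(-48106))/(-3469 - 40446) = (-6276 + 44954*(-1/48106))/(-43915) = (-6276 - 22477/24053)*(-1/43915) = -150979105/24053*(-1/43915) = 30195821/211257499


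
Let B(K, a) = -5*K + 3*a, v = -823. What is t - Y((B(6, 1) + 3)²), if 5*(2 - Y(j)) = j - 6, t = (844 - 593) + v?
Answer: -460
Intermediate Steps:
t = -572 (t = (844 - 593) - 823 = 251 - 823 = -572)
Y(j) = 16/5 - j/5 (Y(j) = 2 - (j - 6)/5 = 2 - (-6 + j)/5 = 2 + (6/5 - j/5) = 16/5 - j/5)
t - Y((B(6, 1) + 3)²) = -572 - (16/5 - ((-5*6 + 3*1) + 3)²/5) = -572 - (16/5 - ((-30 + 3) + 3)²/5) = -572 - (16/5 - (-27 + 3)²/5) = -572 - (16/5 - ⅕*(-24)²) = -572 - (16/5 - ⅕*576) = -572 - (16/5 - 576/5) = -572 - 1*(-112) = -572 + 112 = -460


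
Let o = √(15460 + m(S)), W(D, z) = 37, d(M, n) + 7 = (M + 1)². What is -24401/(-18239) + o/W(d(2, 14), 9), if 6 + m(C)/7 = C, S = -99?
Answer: 1877/1403 + 5*√589/37 ≈ 4.6175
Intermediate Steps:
m(C) = -42 + 7*C
d(M, n) = -7 + (1 + M)² (d(M, n) = -7 + (M + 1)² = -7 + (1 + M)²)
o = 5*√589 (o = √(15460 + (-42 + 7*(-99))) = √(15460 + (-42 - 693)) = √(15460 - 735) = √14725 = 5*√589 ≈ 121.35)
-24401/(-18239) + o/W(d(2, 14), 9) = -24401/(-18239) + (5*√589)/37 = -24401*(-1/18239) + (5*√589)*(1/37) = 1877/1403 + 5*√589/37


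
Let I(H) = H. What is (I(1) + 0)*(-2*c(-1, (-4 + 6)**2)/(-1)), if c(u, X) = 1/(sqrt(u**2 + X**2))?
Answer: 2*sqrt(17)/17 ≈ 0.48507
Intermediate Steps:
c(u, X) = 1/sqrt(X**2 + u**2) (c(u, X) = 1/(sqrt(X**2 + u**2)) = 1/sqrt(X**2 + u**2))
(I(1) + 0)*(-2*c(-1, (-4 + 6)**2)/(-1)) = (1 + 0)*(-2/sqrt(((-4 + 6)**2)**2 + (-1)**2)/(-1)) = 1*(-2/sqrt((2**2)**2 + 1)*(-1)) = 1*(-2/sqrt(4**2 + 1)*(-1)) = 1*(-2/sqrt(16 + 1)*(-1)) = 1*(-2*sqrt(17)/17*(-1)) = 1*(2*sqrt(17)/17) = 2*sqrt(17)/17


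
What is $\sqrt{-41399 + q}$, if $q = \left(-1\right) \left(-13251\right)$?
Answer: $2 i \sqrt{7037} \approx 167.77 i$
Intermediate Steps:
$q = 13251$
$\sqrt{-41399 + q} = \sqrt{-41399 + 13251} = \sqrt{-28148} = 2 i \sqrt{7037}$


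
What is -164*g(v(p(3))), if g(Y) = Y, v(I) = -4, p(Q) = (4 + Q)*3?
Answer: 656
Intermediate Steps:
p(Q) = 12 + 3*Q
-164*g(v(p(3))) = -164*(-4) = 656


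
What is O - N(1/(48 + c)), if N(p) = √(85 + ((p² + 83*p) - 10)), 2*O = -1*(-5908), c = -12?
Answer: 2954 - √100189/36 ≈ 2945.2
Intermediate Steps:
O = 2954 (O = (-1*(-5908))/2 = (½)*5908 = 2954)
N(p) = √(75 + p² + 83*p) (N(p) = √(85 + (-10 + p² + 83*p)) = √(75 + p² + 83*p))
O - N(1/(48 + c)) = 2954 - √(75 + (1/(48 - 12))² + 83/(48 - 12)) = 2954 - √(75 + (1/36)² + 83/36) = 2954 - √(75 + (1/36)² + 83*(1/36)) = 2954 - √(75 + 1/1296 + 83/36) = 2954 - √(100189/1296) = 2954 - √100189/36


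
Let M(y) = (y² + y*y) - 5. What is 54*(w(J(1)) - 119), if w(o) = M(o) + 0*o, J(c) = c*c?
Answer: -6588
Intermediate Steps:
J(c) = c²
M(y) = -5 + 2*y² (M(y) = (y² + y²) - 5 = 2*y² - 5 = -5 + 2*y²)
w(o) = -5 + 2*o² (w(o) = (-5 + 2*o²) + 0*o = (-5 + 2*o²) + 0 = -5 + 2*o²)
54*(w(J(1)) - 119) = 54*((-5 + 2*(1²)²) - 119) = 54*((-5 + 2*1²) - 119) = 54*((-5 + 2*1) - 119) = 54*((-5 + 2) - 119) = 54*(-3 - 119) = 54*(-122) = -6588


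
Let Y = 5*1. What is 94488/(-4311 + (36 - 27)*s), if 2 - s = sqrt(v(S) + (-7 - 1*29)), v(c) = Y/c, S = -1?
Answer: -2503932/113785 + 15748*I*sqrt(41)/341355 ≈ -22.006 + 0.2954*I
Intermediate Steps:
Y = 5
v(c) = 5/c
s = 2 - I*sqrt(41) (s = 2 - sqrt(5/(-1) + (-7 - 1*29)) = 2 - sqrt(5*(-1) + (-7 - 29)) = 2 - sqrt(-5 - 36) = 2 - sqrt(-41) = 2 - I*sqrt(41) ≈ 2.0 - 6.4031*I)
94488/(-4311 + (36 - 27)*s) = 94488/(-4311 + (36 - 27)*(2 - I*sqrt(41))) = 94488/(-4311 + 9*(2 - I*sqrt(41))) = 94488/(-4311 + (18 - 9*I*sqrt(41))) = 94488/(-4293 - 9*I*sqrt(41))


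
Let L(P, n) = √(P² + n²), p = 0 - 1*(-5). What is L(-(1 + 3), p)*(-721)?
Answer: -721*√41 ≈ -4616.7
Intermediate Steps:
p = 5 (p = 0 + 5 = 5)
L(-(1 + 3), p)*(-721) = √((-(1 + 3))² + 5²)*(-721) = √((-1*4)² + 25)*(-721) = √((-4)² + 25)*(-721) = √(16 + 25)*(-721) = √41*(-721) = -721*√41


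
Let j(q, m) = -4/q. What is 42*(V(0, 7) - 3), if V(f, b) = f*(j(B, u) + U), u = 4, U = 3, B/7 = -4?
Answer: -126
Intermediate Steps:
B = -28 (B = 7*(-4) = -28)
V(f, b) = 22*f/7 (V(f, b) = f*(-4/(-28) + 3) = f*(-4*(-1/28) + 3) = f*(⅐ + 3) = f*(22/7) = 22*f/7)
42*(V(0, 7) - 3) = 42*((22/7)*0 - 3) = 42*(0 - 3) = 42*(-3) = -126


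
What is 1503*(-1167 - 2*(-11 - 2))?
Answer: -1714923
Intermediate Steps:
1503*(-1167 - 2*(-11 - 2)) = 1503*(-1167 - 2*(-13)) = 1503*(-1167 + 26) = 1503*(-1141) = -1714923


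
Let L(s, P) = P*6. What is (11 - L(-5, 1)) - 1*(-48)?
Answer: 53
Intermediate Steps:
L(s, P) = 6*P
(11 - L(-5, 1)) - 1*(-48) = (11 - 6) - 1*(-48) = (11 - 1*6) + 48 = (11 - 6) + 48 = 5 + 48 = 53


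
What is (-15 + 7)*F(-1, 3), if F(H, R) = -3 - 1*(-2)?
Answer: 8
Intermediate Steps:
F(H, R) = -1 (F(H, R) = -3 + 2 = -1)
(-15 + 7)*F(-1, 3) = (-15 + 7)*(-1) = -8*(-1) = 8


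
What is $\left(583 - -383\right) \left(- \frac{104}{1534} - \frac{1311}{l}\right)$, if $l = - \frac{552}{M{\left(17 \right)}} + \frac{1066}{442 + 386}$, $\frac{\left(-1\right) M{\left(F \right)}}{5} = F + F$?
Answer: $- \frac{2629982900076}{9414571} \approx -2.7935 \cdot 10^{5}$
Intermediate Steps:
$M{\left(F \right)} = - 10 F$ ($M{\left(F \right)} = - 5 \left(F + F\right) = - 5 \cdot 2 F = - 10 F$)
$l = \frac{159569}{35190}$ ($l = - \frac{552}{\left(-10\right) 17} + \frac{1066}{442 + 386} = - \frac{552}{-170} + \frac{1066}{828} = \left(-552\right) \left(- \frac{1}{170}\right) + 1066 \cdot \frac{1}{828} = \frac{276}{85} + \frac{533}{414} = \frac{159569}{35190} \approx 4.5345$)
$\left(583 - -383\right) \left(- \frac{104}{1534} - \frac{1311}{l}\right) = \left(583 - -383\right) \left(- \frac{104}{1534} - \frac{1311}{\frac{159569}{35190}}\right) = \left(583 + 383\right) \left(\left(-104\right) \frac{1}{1534} - \frac{46134090}{159569}\right) = 966 \left(- \frac{4}{59} - \frac{46134090}{159569}\right) = 966 \left(- \frac{2722549586}{9414571}\right) = - \frac{2629982900076}{9414571}$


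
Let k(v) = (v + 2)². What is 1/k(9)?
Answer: 1/121 ≈ 0.0082645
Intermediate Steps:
k(v) = (2 + v)²
1/k(9) = 1/((2 + 9)²) = 1/(11²) = 1/121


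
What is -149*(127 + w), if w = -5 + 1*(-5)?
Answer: -17433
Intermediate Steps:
w = -10 (w = -5 - 5 = -10)
-149*(127 + w) = -149*(127 - 10) = -149*117 = -17433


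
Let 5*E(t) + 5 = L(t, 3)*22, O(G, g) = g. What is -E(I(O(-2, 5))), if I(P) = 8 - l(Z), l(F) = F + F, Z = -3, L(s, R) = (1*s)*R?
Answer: -919/5 ≈ -183.80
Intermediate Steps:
L(s, R) = R*s (L(s, R) = s*R = R*s)
l(F) = 2*F
I(P) = 14 (I(P) = 8 - 2*(-3) = 8 - 1*(-6) = 8 + 6 = 14)
E(t) = -1 + 66*t/5 (E(t) = -1 + ((3*t)*22)/5 = -1 + (66*t)/5 = -1 + 66*t/5)
-E(I(O(-2, 5))) = -(-1 + (66/5)*14) = -(-1 + 924/5) = -1*919/5 = -919/5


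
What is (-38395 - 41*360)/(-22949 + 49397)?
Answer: -53155/26448 ≈ -2.0098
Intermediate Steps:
(-38395 - 41*360)/(-22949 + 49397) = (-38395 - 14760)/26448 = -53155*1/26448 = -53155/26448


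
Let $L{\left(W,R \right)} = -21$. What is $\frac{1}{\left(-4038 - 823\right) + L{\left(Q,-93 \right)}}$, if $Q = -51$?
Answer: $- \frac{1}{4882} \approx -0.00020483$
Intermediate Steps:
$\frac{1}{\left(-4038 - 823\right) + L{\left(Q,-93 \right)}} = \frac{1}{\left(-4038 - 823\right) - 21} = \frac{1}{-4861 - 21} = \frac{1}{-4882} = - \frac{1}{4882}$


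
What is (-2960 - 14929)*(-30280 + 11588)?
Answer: 334381188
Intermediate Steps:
(-2960 - 14929)*(-30280 + 11588) = -17889*(-18692) = 334381188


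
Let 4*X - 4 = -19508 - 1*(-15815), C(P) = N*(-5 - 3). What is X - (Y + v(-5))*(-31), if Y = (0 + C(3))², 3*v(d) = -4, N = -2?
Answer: 83669/12 ≈ 6972.4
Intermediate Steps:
v(d) = -4/3 (v(d) = (⅓)*(-4) = -4/3)
C(P) = 16 (C(P) = -2*(-5 - 3) = -2*(-8) = 16)
Y = 256 (Y = (0 + 16)² = 16² = 256)
X = -3689/4 (X = 1 + (-19508 - 1*(-15815))/4 = 1 + (-19508 + 15815)/4 = 1 + (¼)*(-3693) = 1 - 3693/4 = -3689/4 ≈ -922.25)
X - (Y + v(-5))*(-31) = -3689/4 - (256 - 4/3)*(-31) = -3689/4 - 764*(-31)/3 = -3689/4 - 1*(-23684/3) = -3689/4 + 23684/3 = 83669/12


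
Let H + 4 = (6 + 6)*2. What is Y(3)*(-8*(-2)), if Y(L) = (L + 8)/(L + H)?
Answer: 176/23 ≈ 7.6522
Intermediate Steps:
H = 20 (H = -4 + (6 + 6)*2 = -4 + 12*2 = -4 + 24 = 20)
Y(L) = (8 + L)/(20 + L) (Y(L) = (L + 8)/(L + 20) = (8 + L)/(20 + L))
Y(3)*(-8*(-2)) = ((8 + 3)/(20 + 3))*(-8*(-2)) = (11/23)*16 = 176/23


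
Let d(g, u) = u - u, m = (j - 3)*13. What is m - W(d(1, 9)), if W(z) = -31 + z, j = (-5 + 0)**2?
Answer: 317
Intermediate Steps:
j = 25 (j = (-5)**2 = 25)
m = 286 (m = (25 - 3)*13 = 22*13 = 286)
d(g, u) = 0
m - W(d(1, 9)) = 286 - (-31 + 0) = 286 - 1*(-31) = 286 + 31 = 317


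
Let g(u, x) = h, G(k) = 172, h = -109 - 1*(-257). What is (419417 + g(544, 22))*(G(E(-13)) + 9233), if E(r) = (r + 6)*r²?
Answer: 3946008825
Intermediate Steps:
E(r) = r²*(6 + r) (E(r) = (6 + r)*r² = r²*(6 + r))
h = 148 (h = -109 + 257 = 148)
g(u, x) = 148
(419417 + g(544, 22))*(G(E(-13)) + 9233) = (419417 + 148)*(172 + 9233) = 419565*9405 = 3946008825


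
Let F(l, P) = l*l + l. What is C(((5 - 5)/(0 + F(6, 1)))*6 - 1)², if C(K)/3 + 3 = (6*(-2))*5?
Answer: 35721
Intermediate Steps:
F(l, P) = l + l² (F(l, P) = l² + l = l + l²)
C(K) = -189 (C(K) = -9 + 3*((6*(-2))*5) = -9 + 3*(-12*5) = -9 + 3*(-60) = -9 - 180 = -189)
C(((5 - 5)/(0 + F(6, 1)))*6 - 1)² = (-189)² = 35721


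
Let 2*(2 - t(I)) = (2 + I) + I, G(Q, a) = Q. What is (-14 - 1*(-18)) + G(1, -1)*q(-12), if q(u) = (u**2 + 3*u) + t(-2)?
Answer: 115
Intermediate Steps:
t(I) = 1 - I (t(I) = 2 - ((2 + I) + I)/2 = 2 - (2 + 2*I)/2 = 2 + (-1 - I) = 1 - I)
q(u) = 3 + u**2 + 3*u (q(u) = (u**2 + 3*u) + (1 - 1*(-2)) = (u**2 + 3*u) + (1 + 2) = (u**2 + 3*u) + 3 = 3 + u**2 + 3*u)
(-14 - 1*(-18)) + G(1, -1)*q(-12) = (-14 - 1*(-18)) + 1*(3 + (-12)**2 + 3*(-12)) = (-14 + 18) + 1*(3 + 144 - 36) = 4 + 1*111 = 4 + 111 = 115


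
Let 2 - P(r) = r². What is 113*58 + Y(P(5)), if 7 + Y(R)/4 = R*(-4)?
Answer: 6894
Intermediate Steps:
P(r) = 2 - r²
Y(R) = -28 - 16*R (Y(R) = -28 + 4*(R*(-4)) = -28 + 4*(-4*R) = -28 - 16*R)
113*58 + Y(P(5)) = 113*58 + (-28 - 16*(2 - 1*5²)) = 6554 + (-28 - 16*(2 - 1*25)) = 6554 + (-28 - 16*(2 - 25)) = 6554 + (-28 - 16*(-23)) = 6554 + (-28 + 368) = 6554 + 340 = 6894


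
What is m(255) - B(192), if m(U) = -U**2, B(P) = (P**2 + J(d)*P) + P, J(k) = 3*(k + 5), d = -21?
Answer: -92865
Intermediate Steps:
J(k) = 15 + 3*k (J(k) = 3*(5 + k) = 15 + 3*k)
B(P) = P**2 - 47*P (B(P) = (P**2 + (15 + 3*(-21))*P) + P = (P**2 + (15 - 63)*P) + P = (P**2 - 48*P) + P = P**2 - 47*P)
m(255) - B(192) = -1*255**2 - 192*(-47 + 192) = -1*65025 - 192*145 = -65025 - 1*27840 = -65025 - 27840 = -92865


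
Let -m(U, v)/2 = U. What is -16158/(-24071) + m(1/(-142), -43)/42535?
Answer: 48796941701/72694058935 ≈ 0.67126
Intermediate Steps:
m(U, v) = -2*U
-16158/(-24071) + m(1/(-142), -43)/42535 = -16158/(-24071) - 2/(-142)/42535 = -16158*(-1/24071) - 2*(-1/142)*(1/42535) = 16158/24071 + (1/71)*(1/42535) = 16158/24071 + 1/3019985 = 48796941701/72694058935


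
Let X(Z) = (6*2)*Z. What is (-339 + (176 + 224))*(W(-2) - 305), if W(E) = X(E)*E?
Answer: -15677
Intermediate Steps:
X(Z) = 12*Z
W(E) = 12*E**2 (W(E) = (12*E)*E = 12*E**2)
(-339 + (176 + 224))*(W(-2) - 305) = (-339 + (176 + 224))*(12*(-2)**2 - 305) = (-339 + 400)*(12*4 - 305) = 61*(48 - 305) = 61*(-257) = -15677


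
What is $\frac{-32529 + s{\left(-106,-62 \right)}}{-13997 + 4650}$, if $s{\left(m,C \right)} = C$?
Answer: $\frac{2507}{719} \approx 3.4868$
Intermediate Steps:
$\frac{-32529 + s{\left(-106,-62 \right)}}{-13997 + 4650} = \frac{-32529 - 62}{-13997 + 4650} = - \frac{32591}{-9347} = \left(-32591\right) \left(- \frac{1}{9347}\right) = \frac{2507}{719}$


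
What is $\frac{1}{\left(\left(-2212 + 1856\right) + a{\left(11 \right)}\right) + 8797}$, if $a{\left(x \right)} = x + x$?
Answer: $\frac{1}{8463} \approx 0.00011816$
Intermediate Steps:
$a{\left(x \right)} = 2 x$
$\frac{1}{\left(\left(-2212 + 1856\right) + a{\left(11 \right)}\right) + 8797} = \frac{1}{\left(\left(-2212 + 1856\right) + 2 \cdot 11\right) + 8797} = \frac{1}{\left(-356 + 22\right) + 8797} = \frac{1}{-334 + 8797} = \frac{1}{8463}$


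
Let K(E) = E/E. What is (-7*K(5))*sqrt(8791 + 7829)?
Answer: -14*sqrt(4155) ≈ -902.43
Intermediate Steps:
K(E) = 1
(-7*K(5))*sqrt(8791 + 7829) = (-7*1)*sqrt(8791 + 7829) = -14*sqrt(4155)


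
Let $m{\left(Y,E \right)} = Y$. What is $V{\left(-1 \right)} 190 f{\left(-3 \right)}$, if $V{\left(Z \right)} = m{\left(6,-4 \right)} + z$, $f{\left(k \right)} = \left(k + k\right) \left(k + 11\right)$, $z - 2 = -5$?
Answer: $-27360$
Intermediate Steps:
$z = -3$ ($z = 2 - 5 = -3$)
$f{\left(k \right)} = 2 k \left(11 + k\right)$
$V{\left(Z \right)} = 3$ ($V{\left(Z \right)} = 6 - 3 = 3$)
$V{\left(-1 \right)} 190 f{\left(-3 \right)} = 3 \cdot 190 \cdot 2 \left(-3\right) \left(11 - 3\right) = 570 \cdot 2 \left(-3\right) 8 = 570 \left(-48\right) = -27360$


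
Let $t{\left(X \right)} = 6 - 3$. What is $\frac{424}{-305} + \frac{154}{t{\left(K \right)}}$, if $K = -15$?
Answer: $\frac{45698}{915} \approx 49.943$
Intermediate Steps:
$t{\left(X \right)} = 3$ ($t{\left(X \right)} = 6 - 3 = 3$)
$\frac{424}{-305} + \frac{154}{t{\left(K \right)}} = \frac{424}{-305} + \frac{154}{3} = 424 \left(- \frac{1}{305}\right) + 154 \cdot \frac{1}{3} = - \frac{424}{305} + \frac{154}{3} = \frac{45698}{915}$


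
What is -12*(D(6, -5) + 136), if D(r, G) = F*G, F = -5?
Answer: -1932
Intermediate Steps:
D(r, G) = -5*G
-12*(D(6, -5) + 136) = -12*(-5*(-5) + 136) = -12*(25 + 136) = -12*161 = -1932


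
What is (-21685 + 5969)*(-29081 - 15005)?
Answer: 692855576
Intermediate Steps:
(-21685 + 5969)*(-29081 - 15005) = -15716*(-44086) = 692855576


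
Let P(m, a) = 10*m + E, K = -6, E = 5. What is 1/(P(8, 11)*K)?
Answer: -1/510 ≈ -0.0019608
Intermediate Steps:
P(m, a) = 5 + 10*m (P(m, a) = 10*m + 5 = 5 + 10*m)
1/(P(8, 11)*K) = 1/((5 + 10*8)*(-6)) = 1/((5 + 80)*(-6)) = 1/(85*(-6)) = 1/(-510) = -1/510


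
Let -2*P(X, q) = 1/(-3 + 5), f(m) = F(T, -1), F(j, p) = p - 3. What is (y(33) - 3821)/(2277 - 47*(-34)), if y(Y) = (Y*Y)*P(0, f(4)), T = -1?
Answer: -16373/15500 ≈ -1.0563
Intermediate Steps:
F(j, p) = -3 + p
f(m) = -4 (f(m) = -3 - 1 = -4)
P(X, q) = -¼ (P(X, q) = -1/(2*(-3 + 5)) = -½/2 = -½*½ = -¼)
y(Y) = -Y²/4 (y(Y) = (Y*Y)*(-¼) = Y²*(-¼) = -Y²/4)
(y(33) - 3821)/(2277 - 47*(-34)) = (-¼*33² - 3821)/(2277 - 47*(-34)) = (-¼*1089 - 3821)/(2277 + 1598) = (-1089/4 - 3821)/3875 = -16373/4*1/3875 = -16373/15500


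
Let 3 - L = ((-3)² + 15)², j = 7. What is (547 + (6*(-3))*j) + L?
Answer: -152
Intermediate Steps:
L = -573 (L = 3 - ((-3)² + 15)² = 3 - (9 + 15)² = 3 - 1*24² = 3 - 1*576 = 3 - 576 = -573)
(547 + (6*(-3))*j) + L = (547 + (6*(-3))*7) - 573 = (547 - 18*7) - 573 = (547 - 126) - 573 = 421 - 573 = -152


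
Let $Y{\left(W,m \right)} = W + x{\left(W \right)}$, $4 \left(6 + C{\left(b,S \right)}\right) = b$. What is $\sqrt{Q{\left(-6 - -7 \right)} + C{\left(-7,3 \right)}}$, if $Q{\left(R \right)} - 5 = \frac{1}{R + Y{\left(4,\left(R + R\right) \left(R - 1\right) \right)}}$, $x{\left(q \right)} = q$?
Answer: $\frac{i \sqrt{95}}{6} \approx 1.6245 i$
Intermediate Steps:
$C{\left(b,S \right)} = -6 + \frac{b}{4}$
$Y{\left(W,m \right)} = 2 W$ ($Y{\left(W,m \right)} = W + W = 2 W$)
$Q{\left(R \right)} = 5 + \frac{1}{8 + R}$ ($Q{\left(R \right)} = 5 + \frac{1}{R + 2 \cdot 4} = 5 + \frac{1}{R + 8} = 5 + \frac{1}{8 + R}$)
$\sqrt{Q{\left(-6 - -7 \right)} + C{\left(-7,3 \right)}} = \sqrt{\frac{41 + 5 \left(-6 - -7\right)}{8 - -1} + \left(-6 + \frac{1}{4} \left(-7\right)\right)} = \sqrt{\frac{41 + 5 \left(-6 + 7\right)}{8 + \left(-6 + 7\right)} - \frac{31}{4}} = \sqrt{\frac{41 + 5 \cdot 1}{8 + 1} - \frac{31}{4}} = \sqrt{\frac{41 + 5}{9} - \frac{31}{4}} = \sqrt{\frac{1}{9} \cdot 46 - \frac{31}{4}} = \sqrt{\frac{46}{9} - \frac{31}{4}} = \sqrt{- \frac{95}{36}} = \frac{i \sqrt{95}}{6}$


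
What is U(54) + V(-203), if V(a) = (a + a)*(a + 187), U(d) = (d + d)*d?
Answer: 12328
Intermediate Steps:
U(d) = 2*d² (U(d) = (2*d)*d = 2*d²)
V(a) = 2*a*(187 + a) (V(a) = (2*a)*(187 + a) = 2*a*(187 + a))
U(54) + V(-203) = 2*54² + 2*(-203)*(187 - 203) = 2*2916 + 2*(-203)*(-16) = 5832 + 6496 = 12328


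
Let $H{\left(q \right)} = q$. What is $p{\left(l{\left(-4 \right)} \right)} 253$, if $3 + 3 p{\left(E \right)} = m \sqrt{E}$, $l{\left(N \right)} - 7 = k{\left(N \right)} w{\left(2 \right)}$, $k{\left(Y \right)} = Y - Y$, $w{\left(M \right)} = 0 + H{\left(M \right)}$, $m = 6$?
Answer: $-253 + 506 \sqrt{7} \approx 1085.8$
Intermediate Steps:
$w{\left(M \right)} = M$ ($w{\left(M \right)} = 0 + M = M$)
$k{\left(Y \right)} = 0$
$l{\left(N \right)} = 7$ ($l{\left(N \right)} = 7 + 0 \cdot 2 = 7 + 0 = 7$)
$p{\left(E \right)} = -1 + 2 \sqrt{E}$ ($p{\left(E \right)} = -1 + \frac{6 \sqrt{E}}{3} = -1 + 2 \sqrt{E}$)
$p{\left(l{\left(-4 \right)} \right)} 253 = \left(-1 + 2 \sqrt{7}\right) 253 = -253 + 506 \sqrt{7}$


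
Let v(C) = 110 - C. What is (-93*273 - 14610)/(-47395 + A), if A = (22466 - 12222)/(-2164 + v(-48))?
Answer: 40118997/47542307 ≈ 0.84386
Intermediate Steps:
A = -5122/1003 (A = (22466 - 12222)/(-2164 + (110 - 1*(-48))) = 10244/(-2164 + (110 + 48)) = 10244/(-2164 + 158) = 10244/(-2006) = 10244*(-1/2006) = -5122/1003 ≈ -5.1067)
(-93*273 - 14610)/(-47395 + A) = (-93*273 - 14610)/(-47395 - 5122/1003) = (-25389 - 14610)/(-47542307/1003) = -39999*(-1003/47542307) = 40118997/47542307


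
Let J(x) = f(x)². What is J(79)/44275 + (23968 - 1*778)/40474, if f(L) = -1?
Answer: 73341266/127999025 ≈ 0.57298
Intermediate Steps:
J(x) = 1 (J(x) = (-1)² = 1)
J(79)/44275 + (23968 - 1*778)/40474 = 1/44275 + (23968 - 1*778)/40474 = 1*(1/44275) + (23968 - 778)*(1/40474) = 1/44275 + 23190*(1/40474) = 1/44275 + 11595/20237 = 73341266/127999025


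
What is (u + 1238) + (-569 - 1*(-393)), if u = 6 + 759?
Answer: 1827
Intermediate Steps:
u = 765
(u + 1238) + (-569 - 1*(-393)) = (765 + 1238) + (-569 - 1*(-393)) = 2003 + (-569 + 393) = 2003 - 176 = 1827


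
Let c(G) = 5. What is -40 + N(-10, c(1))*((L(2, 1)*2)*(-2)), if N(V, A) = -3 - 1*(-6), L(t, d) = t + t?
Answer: -88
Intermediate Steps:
L(t, d) = 2*t
N(V, A) = 3 (N(V, A) = -3 + 6 = 3)
-40 + N(-10, c(1))*((L(2, 1)*2)*(-2)) = -40 + 3*(((2*2)*2)*(-2)) = -40 + 3*((4*2)*(-2)) = -40 + 3*(8*(-2)) = -40 + 3*(-16) = -40 - 48 = -88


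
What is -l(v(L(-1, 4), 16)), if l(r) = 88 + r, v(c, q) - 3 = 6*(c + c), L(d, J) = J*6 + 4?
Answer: -427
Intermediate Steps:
L(d, J) = 4 + 6*J (L(d, J) = 6*J + 4 = 4 + 6*J)
v(c, q) = 3 + 12*c (v(c, q) = 3 + 6*(c + c) = 3 + 6*(2*c) = 3 + 12*c)
-l(v(L(-1, 4), 16)) = -(88 + (3 + 12*(4 + 6*4))) = -(88 + (3 + 12*(4 + 24))) = -(88 + (3 + 12*28)) = -(88 + (3 + 336)) = -(88 + 339) = -1*427 = -427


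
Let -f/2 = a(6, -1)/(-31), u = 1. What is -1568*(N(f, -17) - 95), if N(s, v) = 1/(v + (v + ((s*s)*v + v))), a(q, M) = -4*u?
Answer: 1066321984/7157 ≈ 1.4899e+5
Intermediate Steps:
a(q, M) = -4 (a(q, M) = -4*1 = -4)
f = -8/31 (f = -(-8)/(-31) = -(-8)*(-1)/31 = -2*4/31 = -8/31 ≈ -0.25806)
N(s, v) = 1/(3*v + v*s**2) (N(s, v) = 1/(v + (v + (s**2*v + v))) = 1/(v + (v + (v*s**2 + v))) = 1/(v + (v + (v + v*s**2))) = 1/(v + (2*v + v*s**2)) = 1/(3*v + v*s**2))
-1568*(N(f, -17) - 95) = -1568*(1/((-17)*(3 + (-8/31)**2)) - 95) = -1568*(-1/(17*(3 + 64/961)) - 95) = -1568*(-1/(17*2947/961) - 95) = -1568*(-1/17*961/2947 - 95) = -1568*(-961/50099 - 95) = -1568*(-4760366/50099) = 1066321984/7157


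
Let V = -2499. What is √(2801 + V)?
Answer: √302 ≈ 17.378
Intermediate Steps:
√(2801 + V) = √(2801 - 2499) = √302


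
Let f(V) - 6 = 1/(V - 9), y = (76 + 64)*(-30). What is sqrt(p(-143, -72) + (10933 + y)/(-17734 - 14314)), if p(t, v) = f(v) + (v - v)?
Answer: sqrt(30040807721)/72108 ≈ 2.4037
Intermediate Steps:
y = -4200 (y = 140*(-30) = -4200)
f(V) = 6 + 1/(-9 + V) (f(V) = 6 + 1/(V - 9) = 6 + 1/(-9 + V))
p(t, v) = (-53 + 6*v)/(-9 + v) (p(t, v) = (-53 + 6*v)/(-9 + v) + (v - v) = (-53 + 6*v)/(-9 + v) + 0 = (-53 + 6*v)/(-9 + v))
sqrt(p(-143, -72) + (10933 + y)/(-17734 - 14314)) = sqrt((-53 + 6*(-72))/(-9 - 72) + (10933 - 4200)/(-17734 - 14314)) = sqrt((-53 - 432)/(-81) + 6733/(-32048)) = sqrt(-1/81*(-485) + 6733*(-1/32048)) = sqrt(485/81 - 6733/32048) = sqrt(14997907/2595888) = sqrt(30040807721)/72108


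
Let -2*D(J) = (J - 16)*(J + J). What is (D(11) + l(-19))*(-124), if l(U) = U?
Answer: -4464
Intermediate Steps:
D(J) = -J*(-16 + J) (D(J) = -(J - 16)*(J + J)/2 = -(-16 + J)*2*J/2 = -J*(-16 + J))
(D(11) + l(-19))*(-124) = (11*(16 - 1*11) - 19)*(-124) = (11*(16 - 11) - 19)*(-124) = (11*5 - 19)*(-124) = (55 - 19)*(-124) = 36*(-124) = -4464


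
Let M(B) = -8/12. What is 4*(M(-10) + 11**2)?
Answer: 1444/3 ≈ 481.33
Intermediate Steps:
M(B) = -2/3 (M(B) = -8*1/12 = -2/3)
4*(M(-10) + 11**2) = 4*(-2/3 + 11**2) = 4*(-2/3 + 121) = 4*(361/3) = 1444/3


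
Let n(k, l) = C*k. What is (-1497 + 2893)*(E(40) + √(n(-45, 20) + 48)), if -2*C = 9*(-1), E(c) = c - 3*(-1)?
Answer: 60028 + 698*I*√618 ≈ 60028.0 + 17352.0*I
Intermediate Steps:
E(c) = 3 + c (E(c) = c + 3 = 3 + c)
C = 9/2 (C = -9*(-1)/2 = -½*(-9) = 9/2 ≈ 4.5000)
n(k, l) = 9*k/2
(-1497 + 2893)*(E(40) + √(n(-45, 20) + 48)) = (-1497 + 2893)*((3 + 40) + √((9/2)*(-45) + 48)) = 1396*(43 + √(-405/2 + 48)) = 1396*(43 + √(-309/2)) = 1396*(43 + I*√618/2) = 60028 + 698*I*√618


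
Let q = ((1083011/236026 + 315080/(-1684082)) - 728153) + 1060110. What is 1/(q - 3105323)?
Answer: -198743569066/551187782410166745 ≈ -3.6057e-7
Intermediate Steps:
q = 65975193712571573/198743569066 (q = ((1083011*(1/236026) + 315080*(-1/1684082)) - 728153) + 1060110 = ((1083011/236026 - 157540/842041) - 728153) + 1060110 = (874756129411/198743569066 - 728153) + 1060110 = -144714851289985687/198743569066 + 1060110 = 65975193712571573/198743569066 ≈ 3.3196e+5)
1/(q - 3105323) = 1/(65975193712571573/198743569066 - 3105323) = 1/(-551187782410166745/198743569066) = -198743569066/551187782410166745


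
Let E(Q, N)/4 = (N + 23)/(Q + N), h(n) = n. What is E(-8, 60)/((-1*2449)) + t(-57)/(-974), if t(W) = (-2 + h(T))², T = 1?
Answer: -112679/31009238 ≈ -0.0036337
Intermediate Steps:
E(Q, N) = 4*(23 + N)/(N + Q) (E(Q, N) = 4*((N + 23)/(Q + N)) = 4*((23 + N)/(N + Q)) = 4*(23 + N)/(N + Q))
t(W) = 1 (t(W) = (-2 + 1)² = (-1)² = 1)
E(-8, 60)/((-1*2449)) + t(-57)/(-974) = (4*(23 + 60)/(60 - 8))/((-1*2449)) + 1/(-974) = (4*83/52)/(-2449) + 1*(-1/974) = (4*(1/52)*83)*(-1/2449) - 1/974 = (83/13)*(-1/2449) - 1/974 = -83/31837 - 1/974 = -112679/31009238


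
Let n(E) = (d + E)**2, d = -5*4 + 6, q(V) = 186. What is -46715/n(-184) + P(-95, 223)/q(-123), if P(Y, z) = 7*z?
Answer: 8751409/1215324 ≈ 7.2009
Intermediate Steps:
d = -14 (d = -20 + 6 = -14)
n(E) = (-14 + E)**2
-46715/n(-184) + P(-95, 223)/q(-123) = -46715/(-14 - 184)**2 + (7*223)/186 = -46715/((-198)**2) + 1561*(1/186) = -46715/39204 + 1561/186 = 8751409/1215324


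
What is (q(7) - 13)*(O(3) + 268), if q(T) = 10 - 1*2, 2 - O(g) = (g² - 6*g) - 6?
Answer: -1425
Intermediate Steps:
O(g) = 8 - g² + 6*g (O(g) = 2 - ((g² - 6*g) - 6) = 2 - (-6 + g² - 6*g) = 2 + (6 - g² + 6*g) = 8 - g² + 6*g)
q(T) = 8 (q(T) = 10 - 2 = 8)
(q(7) - 13)*(O(3) + 268) = (8 - 13)*((8 - 1*3² + 6*3) + 268) = -5*((8 - 1*9 + 18) + 268) = -5*((8 - 9 + 18) + 268) = -5*(17 + 268) = -5*285 = -1425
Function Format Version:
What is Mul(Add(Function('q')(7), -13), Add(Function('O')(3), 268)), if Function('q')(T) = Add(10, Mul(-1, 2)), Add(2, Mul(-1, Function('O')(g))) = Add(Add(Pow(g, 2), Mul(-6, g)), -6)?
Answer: -1425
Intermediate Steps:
Function('O')(g) = Add(8, Mul(-1, Pow(g, 2)), Mul(6, g)) (Function('O')(g) = Add(2, Mul(-1, Add(Add(Pow(g, 2), Mul(-6, g)), -6))) = Add(2, Mul(-1, Add(-6, Pow(g, 2), Mul(-6, g)))) = Add(2, Add(6, Mul(-1, Pow(g, 2)), Mul(6, g))) = Add(8, Mul(-1, Pow(g, 2)), Mul(6, g)))
Function('q')(T) = 8 (Function('q')(T) = Add(10, -2) = 8)
Mul(Add(Function('q')(7), -13), Add(Function('O')(3), 268)) = Mul(Add(8, -13), Add(Add(8, Mul(-1, Pow(3, 2)), Mul(6, 3)), 268)) = Mul(-5, Add(Add(8, Mul(-1, 9), 18), 268)) = Mul(-5, Add(Add(8, -9, 18), 268)) = Mul(-5, Add(17, 268)) = Mul(-5, 285) = -1425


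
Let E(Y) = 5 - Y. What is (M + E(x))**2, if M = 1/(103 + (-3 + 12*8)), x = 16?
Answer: 4644025/38416 ≈ 120.89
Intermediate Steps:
M = 1/196 (M = 1/(103 + (-3 + 96)) = 1/(103 + 93) = 1/196 ≈ 0.0051020)
(M + E(x))**2 = (1/196 + (5 - 1*16))**2 = (1/196 + (5 - 16))**2 = (1/196 - 11)**2 = (-2155/196)**2 = 4644025/38416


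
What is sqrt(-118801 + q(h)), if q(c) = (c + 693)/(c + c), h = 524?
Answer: I*sqrt(32619584522)/524 ≈ 344.67*I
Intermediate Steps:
q(c) = (693 + c)/(2*c) (q(c) = (693 + c)/((2*c)) = (693 + c)*(1/(2*c)) = (693 + c)/(2*c))
sqrt(-118801 + q(h)) = sqrt(-118801 + (1/2)*(693 + 524)/524) = sqrt(-118801 + (1/2)*(1/524)*1217) = sqrt(-118801 + 1217/1048) = sqrt(-124502231/1048) = I*sqrt(32619584522)/524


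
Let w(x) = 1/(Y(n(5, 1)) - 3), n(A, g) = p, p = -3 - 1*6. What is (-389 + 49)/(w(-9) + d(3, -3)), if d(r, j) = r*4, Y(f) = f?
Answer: -4080/143 ≈ -28.531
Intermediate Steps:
p = -9 (p = -3 - 6 = -9)
n(A, g) = -9
d(r, j) = 4*r
w(x) = -1/12 (w(x) = 1/(-9 - 3) = 1/(-12) = -1/12)
(-389 + 49)/(w(-9) + d(3, -3)) = (-389 + 49)/(-1/12 + 4*3) = -340/(-1/12 + 12) = -340/143/12 = -340*12/143 = -4080/143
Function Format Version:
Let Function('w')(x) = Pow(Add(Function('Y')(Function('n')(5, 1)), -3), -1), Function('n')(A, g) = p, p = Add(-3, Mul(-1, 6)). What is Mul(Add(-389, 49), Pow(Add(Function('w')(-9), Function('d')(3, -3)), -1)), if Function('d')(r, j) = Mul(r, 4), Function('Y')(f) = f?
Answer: Rational(-4080, 143) ≈ -28.531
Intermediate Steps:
p = -9 (p = Add(-3, -6) = -9)
Function('n')(A, g) = -9
Function('d')(r, j) = Mul(4, r)
Function('w')(x) = Rational(-1, 12) (Function('w')(x) = Pow(Add(-9, -3), -1) = Pow(-12, -1) = Rational(-1, 12))
Mul(Add(-389, 49), Pow(Add(Function('w')(-9), Function('d')(3, -3)), -1)) = Mul(Add(-389, 49), Pow(Add(Rational(-1, 12), Mul(4, 3)), -1)) = Mul(-340, Pow(Add(Rational(-1, 12), 12), -1)) = Mul(-340, Pow(Rational(143, 12), -1)) = Mul(-340, Rational(12, 143)) = Rational(-4080, 143)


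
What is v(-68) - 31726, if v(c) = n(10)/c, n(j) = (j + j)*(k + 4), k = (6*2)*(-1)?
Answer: -539302/17 ≈ -31724.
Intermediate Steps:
k = -12 (k = 12*(-1) = -12)
n(j) = -16*j (n(j) = (j + j)*(-12 + 4) = (2*j)*(-8) = -16*j)
v(c) = -160/c (v(c) = (-16*10)/c = -160/c)
v(-68) - 31726 = -160/(-68) - 31726 = -160*(-1/68) - 31726 = 40/17 - 31726 = -539302/17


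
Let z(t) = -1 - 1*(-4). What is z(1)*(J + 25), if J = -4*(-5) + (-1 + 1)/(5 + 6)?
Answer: 135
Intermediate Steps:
J = 20 (J = 20 + 0/11 = 20 + 0*(1/11) = 20 + 0 = 20)
z(t) = 3 (z(t) = -1 + 4 = 3)
z(1)*(J + 25) = 3*(20 + 25) = 3*45 = 135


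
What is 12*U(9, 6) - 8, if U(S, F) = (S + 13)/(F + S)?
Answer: 48/5 ≈ 9.6000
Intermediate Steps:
U(S, F) = (13 + S)/(F + S)
12*U(9, 6) - 8 = 12*((13 + 9)/(6 + 9)) - 8 = 12*(22/15) - 8 = 88/5 - 8 = 48/5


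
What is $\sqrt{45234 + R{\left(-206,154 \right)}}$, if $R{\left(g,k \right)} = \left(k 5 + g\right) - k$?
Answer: $2 \sqrt{11411} \approx 213.64$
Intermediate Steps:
$R{\left(g,k \right)} = g + 4 k$ ($R{\left(g,k \right)} = \left(5 k + g\right) - k = \left(g + 5 k\right) - k = g + 4 k$)
$\sqrt{45234 + R{\left(-206,154 \right)}} = \sqrt{45234 + \left(-206 + 4 \cdot 154\right)} = \sqrt{45234 + \left(-206 + 616\right)} = \sqrt{45234 + 410} = \sqrt{45644} = 2 \sqrt{11411}$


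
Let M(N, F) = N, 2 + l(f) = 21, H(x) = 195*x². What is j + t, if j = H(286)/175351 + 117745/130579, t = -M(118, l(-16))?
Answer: -54404926377/2081559839 ≈ -26.137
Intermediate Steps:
l(f) = 19 (l(f) = -2 + 21 = 19)
t = -118 (t = -1*118 = -118)
j = 191219134625/2081559839 (j = (195*286²)/175351 + 117745/130579 = (195*81796)*(1/175351) + 117745*(1/130579) = 15950220*(1/175351) + 117745/130579 = 1450020/15941 + 117745/130579 = 191219134625/2081559839 ≈ 91.863)
j + t = 191219134625/2081559839 - 118 = -54404926377/2081559839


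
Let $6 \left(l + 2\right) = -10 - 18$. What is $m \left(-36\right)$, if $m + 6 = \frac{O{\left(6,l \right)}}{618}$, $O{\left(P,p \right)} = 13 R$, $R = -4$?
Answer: $\frac{22560}{103} \approx 219.03$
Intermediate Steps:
$l = - \frac{20}{3}$ ($l = -2 + \frac{-10 - 18}{6} = -2 + \frac{1}{6} \left(-28\right) = -2 - \frac{14}{3} = - \frac{20}{3} \approx -6.6667$)
$O{\left(P,p \right)} = -52$ ($O{\left(P,p \right)} = 13 \left(-4\right) = -52$)
$m = - \frac{1880}{309}$ ($m = -6 - \frac{52}{618} = -6 - \frac{26}{309} = - \frac{1880}{309} \approx -6.0841$)
$m \left(-36\right) = \left(- \frac{1880}{309}\right) \left(-36\right) = \frac{22560}{103}$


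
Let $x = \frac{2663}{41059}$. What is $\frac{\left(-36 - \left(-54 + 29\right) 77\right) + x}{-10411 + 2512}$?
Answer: $- \frac{77563114}{324325041} \approx -0.23915$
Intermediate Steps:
$x = \frac{2663}{41059}$ ($x = 2663 \cdot \frac{1}{41059} = \frac{2663}{41059} \approx 0.064858$)
$\frac{\left(-36 - \left(-54 + 29\right) 77\right) + x}{-10411 + 2512} = \frac{\left(-36 - \left(-54 + 29\right) 77\right) + \frac{2663}{41059}}{-10411 + 2512} = \frac{\left(-36 - \left(-25\right) 77\right) + \frac{2663}{41059}}{-7899} = \left(\left(-36 - -1925\right) + \frac{2663}{41059}\right) \left(- \frac{1}{7899}\right) = \left(\left(-36 + 1925\right) + \frac{2663}{41059}\right) \left(- \frac{1}{7899}\right) = \left(1889 + \frac{2663}{41059}\right) \left(- \frac{1}{7899}\right) = \frac{77563114}{41059} \left(- \frac{1}{7899}\right) = - \frac{77563114}{324325041}$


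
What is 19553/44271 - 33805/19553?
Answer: -1114261346/865630863 ≈ -1.2872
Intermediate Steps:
19553/44271 - 33805/19553 = -1114261346/865630863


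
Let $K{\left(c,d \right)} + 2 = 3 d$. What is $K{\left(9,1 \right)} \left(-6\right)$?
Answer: $-6$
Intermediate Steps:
$K{\left(c,d \right)} = -2 + 3 d$
$K{\left(9,1 \right)} \left(-6\right) = \left(-2 + 3 \cdot 1\right) \left(-6\right) = \left(-2 + 3\right) \left(-6\right) = 1 \left(-6\right) = -6$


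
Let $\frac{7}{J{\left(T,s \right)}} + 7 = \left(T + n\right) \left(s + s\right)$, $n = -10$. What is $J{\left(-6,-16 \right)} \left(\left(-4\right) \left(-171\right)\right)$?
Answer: $\frac{4788}{505} \approx 9.4812$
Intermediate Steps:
$J{\left(T,s \right)} = \frac{7}{-7 + 2 s \left(-10 + T\right)}$ ($J{\left(T,s \right)} = \frac{7}{-7 + \left(T - 10\right) \left(s + s\right)} = \frac{7}{-7 + \left(-10 + T\right) 2 s} = \frac{7}{-7 + 2 s \left(-10 + T\right)}$)
$J{\left(-6,-16 \right)} \left(\left(-4\right) \left(-171\right)\right) = \frac{7}{-7 - -320 + 2 \left(-6\right) \left(-16\right)} \left(\left(-4\right) \left(-171\right)\right) = \frac{7}{-7 + 320 + 192} \cdot 684 = \frac{7}{505} \cdot 684 = \frac{4788}{505}$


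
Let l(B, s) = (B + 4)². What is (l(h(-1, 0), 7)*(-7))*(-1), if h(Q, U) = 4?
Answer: 448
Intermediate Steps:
l(B, s) = (4 + B)²
(l(h(-1, 0), 7)*(-7))*(-1) = ((4 + 4)²*(-7))*(-1) = (8²*(-7))*(-1) = (64*(-7))*(-1) = -448*(-1) = 448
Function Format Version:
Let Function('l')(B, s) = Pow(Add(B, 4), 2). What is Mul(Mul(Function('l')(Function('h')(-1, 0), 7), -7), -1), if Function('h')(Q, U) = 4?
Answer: 448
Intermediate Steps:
Function('l')(B, s) = Pow(Add(4, B), 2)
Mul(Mul(Function('l')(Function('h')(-1, 0), 7), -7), -1) = Mul(Mul(Pow(Add(4, 4), 2), -7), -1) = Mul(Mul(Pow(8, 2), -7), -1) = Mul(Mul(64, -7), -1) = Mul(-448, -1) = 448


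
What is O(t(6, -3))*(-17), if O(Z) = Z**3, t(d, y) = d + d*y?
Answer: 29376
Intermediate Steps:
O(t(6, -3))*(-17) = (6*(1 - 3))**3*(-17) = (6*(-2))**3*(-17) = (-12)**3*(-17) = -1728*(-17) = 29376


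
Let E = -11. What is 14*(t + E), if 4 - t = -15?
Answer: 112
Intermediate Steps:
t = 19 (t = 4 - 1*(-15) = 4 + 15 = 19)
14*(t + E) = 14*(19 - 11) = 14*8 = 112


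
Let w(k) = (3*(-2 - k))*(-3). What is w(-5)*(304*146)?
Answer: -1198368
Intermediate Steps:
w(k) = 18 + 9*k (w(k) = (-6 - 3*k)*(-3) = 18 + 9*k)
w(-5)*(304*146) = (18 + 9*(-5))*(304*146) = (18 - 45)*44384 = -27*44384 = -1198368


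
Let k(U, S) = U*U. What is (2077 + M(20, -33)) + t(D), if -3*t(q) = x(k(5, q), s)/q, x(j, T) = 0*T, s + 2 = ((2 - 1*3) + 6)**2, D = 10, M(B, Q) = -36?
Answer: 2041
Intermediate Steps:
s = 23 (s = -2 + ((2 - 1*3) + 6)**2 = -2 + ((2 - 3) + 6)**2 = -2 + (-1 + 6)**2 = -2 + 5**2 = -2 + 25 = 23)
k(U, S) = U**2
x(j, T) = 0
t(q) = 0 (t(q) = -0/q = -1/3*0 = 0)
(2077 + M(20, -33)) + t(D) = (2077 - 36) + 0 = 2041 + 0 = 2041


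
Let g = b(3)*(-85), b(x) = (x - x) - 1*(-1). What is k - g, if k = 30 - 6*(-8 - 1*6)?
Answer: 199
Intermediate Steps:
b(x) = 1 (b(x) = 0 + 1 = 1)
g = -85 (g = 1*(-85) = -85)
k = 114 (k = 30 - 6*(-8 - 6) = 30 - 6*(-14) = 30 + 84 = 114)
k - g = 114 - 1*(-85) = 114 + 85 = 199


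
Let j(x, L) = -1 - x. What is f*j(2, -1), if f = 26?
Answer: -78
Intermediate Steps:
f*j(2, -1) = 26*(-1 - 1*2) = 26*(-1 - 2) = 26*(-3) = -78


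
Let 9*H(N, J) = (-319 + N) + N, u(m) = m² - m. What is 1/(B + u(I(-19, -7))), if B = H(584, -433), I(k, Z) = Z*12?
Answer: 3/21703 ≈ 0.00013823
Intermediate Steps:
I(k, Z) = 12*Z
H(N, J) = -319/9 + 2*N/9 (H(N, J) = ((-319 + N) + N)/9 = (-319 + 2*N)/9 = -319/9 + 2*N/9)
B = 283/3 (B = -319/9 + (2/9)*584 = -319/9 + 1168/9 = 283/3 ≈ 94.333)
1/(B + u(I(-19, -7))) = 1/(283/3 + (12*(-7))*(-1 + 12*(-7))) = 1/(283/3 - 84*(-1 - 84)) = 1/(283/3 - 84*(-85)) = 1/(283/3 + 7140) = 1/(21703/3) = 3/21703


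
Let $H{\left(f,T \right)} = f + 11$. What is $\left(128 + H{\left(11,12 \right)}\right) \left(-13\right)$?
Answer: $-1950$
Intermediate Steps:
$H{\left(f,T \right)} = 11 + f$
$\left(128 + H{\left(11,12 \right)}\right) \left(-13\right) = \left(128 + \left(11 + 11\right)\right) \left(-13\right) = \left(128 + 22\right) \left(-13\right) = 150 \left(-13\right) = -1950$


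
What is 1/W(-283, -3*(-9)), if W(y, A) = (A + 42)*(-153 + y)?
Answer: -1/30084 ≈ -3.3240e-5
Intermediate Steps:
W(y, A) = (-153 + y)*(42 + A) (W(y, A) = (42 + A)*(-153 + y) = (-153 + y)*(42 + A))
1/W(-283, -3*(-9)) = 1/(-6426 - (-459)*(-9) + 42*(-283) - 3*(-9)*(-283)) = 1/(-6426 - 153*27 - 11886 + 27*(-283)) = 1/(-6426 - 4131 - 11886 - 7641) = 1/(-30084) = -1/30084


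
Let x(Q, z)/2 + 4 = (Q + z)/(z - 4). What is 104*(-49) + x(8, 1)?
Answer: -5110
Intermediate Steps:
x(Q, z) = -8 + 2*(Q + z)/(-4 + z) (x(Q, z) = -8 + 2*((Q + z)/(z - 4)) = -8 + 2*((Q + z)/(-4 + z)) = -8 + 2*(Q + z)/(-4 + z))
104*(-49) + x(8, 1) = 104*(-49) + 2*(16 + 8 - 3*1)/(-4 + 1) = -5096 + 2*(16 + 8 - 3)/(-3) = -5096 + 2*(-⅓)*21 = -5096 - 14 = -5110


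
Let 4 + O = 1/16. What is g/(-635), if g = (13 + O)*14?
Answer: -203/1016 ≈ -0.19980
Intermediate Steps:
O = -63/16 (O = -4 + 1/16 = -63/16 ≈ -3.9375)
g = 1015/8 (g = (13 - 63/16)*14 = (145/16)*14 = 1015/8 ≈ 126.88)
g/(-635) = (1015/8)/(-635) = (1015/8)*(-1/635) = -203/1016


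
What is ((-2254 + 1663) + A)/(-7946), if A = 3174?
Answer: -2583/7946 ≈ -0.32507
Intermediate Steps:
((-2254 + 1663) + A)/(-7946) = ((-2254 + 1663) + 3174)/(-7946) = (-591 + 3174)*(-1/7946) = 2583*(-1/7946) = -2583/7946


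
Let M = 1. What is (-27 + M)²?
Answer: 676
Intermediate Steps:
(-27 + M)² = (-27 + 1)² = (-26)² = 676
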